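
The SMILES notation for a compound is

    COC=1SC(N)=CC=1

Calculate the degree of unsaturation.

Degree of unsaturation = (number of rings) + (number of π bonds).
Ring closures in the SMILES: 1.
π bonds: 2 double bonds (each 1 DoU) → 2 DoU from unsaturation.
Total DoU = 1 + 2 = 3.

3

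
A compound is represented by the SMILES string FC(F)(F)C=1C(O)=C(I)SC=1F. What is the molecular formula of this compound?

Walk through each heavy atom and fill implicit hydrogens from standard valence (C 4, N 3, O 2, S 2, halogen 1):
  atom 1: F (halogen, monovalent) → 0 H
  atom 2: C, bond orders sum to 4 (valence 4) → 0 H
  atom 3: F (halogen, monovalent) → 0 H
  atom 4: F (halogen, monovalent) → 0 H
  atom 5: C, bond orders sum to 4 (valence 4) → 0 H
  atom 6: C, bond orders sum to 4 (valence 4) → 0 H
  atom 7: O, bond orders sum to 1 (valence 2) → 1 H
  atom 8: C, bond orders sum to 4 (valence 4) → 0 H
  atom 9: I (halogen, monovalent) → 0 H
  atom 10: S, bond orders sum to 2 (valence 2) → 0 H
  atom 11: C, bond orders sum to 4 (valence 4) → 0 H
  atom 12: F (halogen, monovalent) → 0 H
Totals → C:5, H:1, F:4, I:1, O:1, S:1.

C5HF4IOS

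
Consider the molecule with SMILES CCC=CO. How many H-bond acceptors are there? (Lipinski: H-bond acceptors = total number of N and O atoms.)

1

N atoms: 0; O atoms: 1.
Lipinski HBA = 0 + 1 = 1.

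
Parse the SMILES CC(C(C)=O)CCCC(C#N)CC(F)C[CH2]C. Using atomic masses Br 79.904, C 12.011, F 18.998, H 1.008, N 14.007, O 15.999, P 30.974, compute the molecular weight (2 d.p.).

241.35 g/mol

First, the molecular formula is C14H24FNO (counting implicit H from valence).
  C: 14 × 12.011 = 168.154
  F: 1 × 18.998 = 18.998
  H: 24 × 1.008 = 24.192
  N: 1 × 14.007 = 14.007
  O: 1 × 15.999 = 15.999
Sum: 14×12.011 + 1×18.998 + 24×1.008 + 1×14.007 + 1×15.999 = 241.350 → 241.35 g/mol.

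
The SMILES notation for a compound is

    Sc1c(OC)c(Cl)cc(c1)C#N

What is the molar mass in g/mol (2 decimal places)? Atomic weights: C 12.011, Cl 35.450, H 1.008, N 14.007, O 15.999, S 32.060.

First, the molecular formula is C8H6ClNOS (counting implicit H from valence).
  C: 8 × 12.011 = 96.088
  Cl: 1 × 35.450 = 35.450
  H: 6 × 1.008 = 6.048
  N: 1 × 14.007 = 14.007
  O: 1 × 15.999 = 15.999
  S: 1 × 32.060 = 32.060
Sum: 8×12.011 + 1×35.450 + 6×1.008 + 1×14.007 + 1×15.999 + 1×32.060 = 199.652 → 199.65 g/mol.

199.65 g/mol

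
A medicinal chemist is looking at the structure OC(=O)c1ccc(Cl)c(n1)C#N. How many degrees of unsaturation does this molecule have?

7

Molecular formula: C7H3ClN2O2.
DoU = (2C + 2 + N − H − X) / 2, where X is the halogen count and O/S are ignored.
    = (2·7 + 2 + 2 − 3 − 1) / 2 = 14 / 2 = 7.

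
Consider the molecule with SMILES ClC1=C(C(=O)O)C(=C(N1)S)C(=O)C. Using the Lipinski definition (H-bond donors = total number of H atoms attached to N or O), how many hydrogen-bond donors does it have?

2

Donors: find every N or O and count the H atoms it carries.
  atom 5 (O): bond orders sum to 2 → 0 H
  atom 6 (O): bond orders sum to 1 → 1 H
  atom 9 (N): bond orders sum to 2 → 1 H
  atom 12 (O): bond orders sum to 2 → 0 H
Lipinski HBD = 2.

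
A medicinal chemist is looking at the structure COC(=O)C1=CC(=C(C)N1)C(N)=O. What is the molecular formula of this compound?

Walk through each heavy atom and fill implicit hydrogens from standard valence (C 4, N 3, O 2, S 2, halogen 1):
  atom 1: C, bond orders sum to 1 (valence 4) → 3 H
  atom 2: O, bond orders sum to 2 (valence 2) → 0 H
  atom 3: C, bond orders sum to 4 (valence 4) → 0 H
  atom 4: O, bond orders sum to 2 (valence 2) → 0 H
  atom 5: C, bond orders sum to 4 (valence 4) → 0 H
  atom 6: C, bond orders sum to 3 (valence 4) → 1 H
  atom 7: C, bond orders sum to 4 (valence 4) → 0 H
  atom 8: C, bond orders sum to 4 (valence 4) → 0 H
  atom 9: C, bond orders sum to 1 (valence 4) → 3 H
  atom 10: N, bond orders sum to 2 (valence 3) → 1 H
  atom 11: C, bond orders sum to 4 (valence 4) → 0 H
  atom 12: N, bond orders sum to 1 (valence 3) → 2 H
  atom 13: O, bond orders sum to 2 (valence 2) → 0 H
Totals → C:8, H:10, N:2, O:3.
In Hill order: C8H10N2O3.

C8H10N2O3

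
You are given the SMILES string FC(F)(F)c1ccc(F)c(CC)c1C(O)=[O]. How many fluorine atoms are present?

Scan the SMILES for F atoms (remember two-letter symbols like Cl and Br are single atoms).
Fluorine count: 4.

4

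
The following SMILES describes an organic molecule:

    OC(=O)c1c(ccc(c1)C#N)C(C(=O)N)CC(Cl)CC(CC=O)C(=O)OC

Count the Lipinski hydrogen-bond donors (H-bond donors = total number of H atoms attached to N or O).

3

Donors: find every N or O and count the H atoms it carries.
  atom 1 (O): bond orders sum to 1 → 1 H
  atom 3 (O): bond orders sum to 2 → 0 H
  atom 11 (N): bond orders sum to 3 → 0 H
  atom 14 (O): bond orders sum to 2 → 0 H
  atom 15 (N): bond orders sum to 1 → 2 H
  atom 23 (O): bond orders sum to 2 → 0 H
  atom 25 (O): bond orders sum to 2 → 0 H
  atom 26 (O): bond orders sum to 2 → 0 H
Lipinski HBD = 3.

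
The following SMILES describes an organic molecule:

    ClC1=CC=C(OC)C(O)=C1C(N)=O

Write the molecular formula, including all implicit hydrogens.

Walk through each heavy atom and fill implicit hydrogens from standard valence (C 4, N 3, O 2, S 2, halogen 1):
  atom 1: Cl (halogen, monovalent) → 0 H
  atom 2: C, bond orders sum to 4 (valence 4) → 0 H
  atom 3: C, bond orders sum to 3 (valence 4) → 1 H
  atom 4: C, bond orders sum to 3 (valence 4) → 1 H
  atom 5: C, bond orders sum to 4 (valence 4) → 0 H
  atom 6: O, bond orders sum to 2 (valence 2) → 0 H
  atom 7: C, bond orders sum to 1 (valence 4) → 3 H
  atom 8: C, bond orders sum to 4 (valence 4) → 0 H
  atom 9: O, bond orders sum to 1 (valence 2) → 1 H
  atom 10: C, bond orders sum to 4 (valence 4) → 0 H
  atom 11: C, bond orders sum to 4 (valence 4) → 0 H
  atom 12: N, bond orders sum to 1 (valence 3) → 2 H
  atom 13: O, bond orders sum to 2 (valence 2) → 0 H
Totals → C:8, H:8, Cl:1, N:1, O:3.
In Hill order: C8H8ClNO3.

C8H8ClNO3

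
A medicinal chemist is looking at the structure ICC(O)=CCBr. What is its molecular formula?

C4H6BrIO

Walk through each heavy atom and fill implicit hydrogens from standard valence (C 4, N 3, O 2, S 2, halogen 1):
  atom 1: I (halogen, monovalent) → 0 H
  atom 2: C, bond orders sum to 2 (valence 4) → 2 H
  atom 3: C, bond orders sum to 4 (valence 4) → 0 H
  atom 4: O, bond orders sum to 1 (valence 2) → 1 H
  atom 5: C, bond orders sum to 3 (valence 4) → 1 H
  atom 6: C, bond orders sum to 2 (valence 4) → 2 H
  atom 7: Br (halogen, monovalent) → 0 H
Totals → C:4, H:6, Br:1, I:1, O:1.
In Hill order: C4H6BrIO.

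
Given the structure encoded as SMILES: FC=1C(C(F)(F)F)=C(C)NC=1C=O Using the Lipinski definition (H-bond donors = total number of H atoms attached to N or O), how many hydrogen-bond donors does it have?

1

Donors: find every N or O and count the H atoms it carries.
  atom 10 (N): bond orders sum to 2 → 1 H
  atom 13 (O): bond orders sum to 2 → 0 H
Lipinski HBD = 1.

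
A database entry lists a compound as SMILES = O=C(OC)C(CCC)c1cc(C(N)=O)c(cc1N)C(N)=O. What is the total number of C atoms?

Count every carbon token in the SMILES (each C, including those in ring-closure positions and inside branches).
Carbon count: 14.

14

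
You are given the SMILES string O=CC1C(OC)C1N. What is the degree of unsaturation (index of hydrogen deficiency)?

Degree of unsaturation = (number of rings) + (number of π bonds).
Ring closures in the SMILES: 1.
π bonds: 1 double bond (each 1 DoU) → 1 DoU from unsaturation.
Total DoU = 1 + 1 = 2.

2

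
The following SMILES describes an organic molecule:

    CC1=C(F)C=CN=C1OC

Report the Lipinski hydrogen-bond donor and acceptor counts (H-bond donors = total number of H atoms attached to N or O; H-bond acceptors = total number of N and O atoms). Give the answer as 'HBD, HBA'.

Donors: find every N or O and count the H atoms it carries.
  atom 7 (N): bond orders sum to 3 → 0 H
  atom 9 (O): bond orders sum to 2 → 0 H
Lipinski HBD = 0.
Acceptors: N atoms = 1, O atoms = 1 → HBA = 2.

0, 2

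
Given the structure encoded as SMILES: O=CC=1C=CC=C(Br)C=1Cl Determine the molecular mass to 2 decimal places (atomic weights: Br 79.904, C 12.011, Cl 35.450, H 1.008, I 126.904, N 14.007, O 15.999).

First, the molecular formula is C7H4BrClO (counting implicit H from valence).
  Br: 1 × 79.904 = 79.904
  C: 7 × 12.011 = 84.077
  Cl: 1 × 35.450 = 35.450
  H: 4 × 1.008 = 4.032
  O: 1 × 15.999 = 15.999
Sum: 1×79.904 + 7×12.011 + 1×35.450 + 4×1.008 + 1×15.999 = 219.462 → 219.46 g/mol.

219.46 g/mol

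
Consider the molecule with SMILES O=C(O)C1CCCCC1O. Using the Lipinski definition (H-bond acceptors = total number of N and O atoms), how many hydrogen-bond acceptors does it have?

3

N atoms: 0; O atoms: 3.
Lipinski HBA = 0 + 3 = 3.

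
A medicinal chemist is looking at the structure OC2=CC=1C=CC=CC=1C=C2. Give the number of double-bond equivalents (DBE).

Degree of unsaturation = (number of rings) + (number of π bonds).
Ring closures in the SMILES: 2.
π bonds: 5 double bonds (each 1 DoU) → 5 DoU from unsaturation.
Total DoU = 2 + 5 = 7.

7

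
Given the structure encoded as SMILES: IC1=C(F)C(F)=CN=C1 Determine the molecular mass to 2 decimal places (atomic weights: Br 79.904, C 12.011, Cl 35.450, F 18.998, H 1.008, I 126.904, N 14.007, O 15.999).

First, the molecular formula is C5H2F2IN (counting implicit H from valence).
  C: 5 × 12.011 = 60.055
  F: 2 × 18.998 = 37.996
  H: 2 × 1.008 = 2.016
  I: 1 × 126.904 = 126.904
  N: 1 × 14.007 = 14.007
Sum: 5×12.011 + 2×18.998 + 2×1.008 + 1×126.904 + 1×14.007 = 240.978 → 240.98 g/mol.

240.98 g/mol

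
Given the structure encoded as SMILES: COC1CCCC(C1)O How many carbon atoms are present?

Count every carbon token in the SMILES (each C, including those in ring-closure positions and inside branches).
Carbon count: 7.

7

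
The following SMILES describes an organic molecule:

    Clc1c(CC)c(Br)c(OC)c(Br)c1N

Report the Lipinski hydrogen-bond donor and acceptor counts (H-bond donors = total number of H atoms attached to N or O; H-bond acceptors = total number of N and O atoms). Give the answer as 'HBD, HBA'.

Donors: find every N or O and count the H atoms it carries.
  atom 9 (O): bond orders sum to 2 → 0 H
  atom 14 (N): bond orders sum to 1 → 2 H
Lipinski HBD = 2.
Acceptors: N atoms = 1, O atoms = 1 → HBA = 2.

2, 2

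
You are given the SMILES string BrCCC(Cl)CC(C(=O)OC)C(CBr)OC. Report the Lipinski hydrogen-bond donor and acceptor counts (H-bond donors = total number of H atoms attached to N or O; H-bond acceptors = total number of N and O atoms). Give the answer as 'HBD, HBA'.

0, 3

Donors: find every N or O and count the H atoms it carries.
  atom 9 (O): bond orders sum to 2 → 0 H
  atom 10 (O): bond orders sum to 2 → 0 H
  atom 15 (O): bond orders sum to 2 → 0 H
Lipinski HBD = 0.
Acceptors: N atoms = 0, O atoms = 3 → HBA = 3.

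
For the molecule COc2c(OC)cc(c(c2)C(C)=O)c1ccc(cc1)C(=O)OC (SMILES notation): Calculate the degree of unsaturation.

Molecular formula: C18H18O5.
DoU = (2C + 2 + N − H − X) / 2, where X is the halogen count and O/S are ignored.
    = (2·18 + 2 + 0 − 18 − 0) / 2 = 20 / 2 = 10.

10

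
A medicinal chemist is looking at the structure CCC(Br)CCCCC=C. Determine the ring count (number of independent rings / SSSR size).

In SMILES, each pair of matching ring-closure digits denotes one ring-closing bond; the number of such bonds equals the number of independent rings.
Ring-closure bonds here: 0.

0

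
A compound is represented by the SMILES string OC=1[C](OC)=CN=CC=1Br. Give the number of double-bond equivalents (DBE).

4

Molecular formula: C6H6BrNO2.
DoU = (2C + 2 + N − H − X) / 2, where X is the halogen count and O/S are ignored.
    = (2·6 + 2 + 1 − 6 − 1) / 2 = 8 / 2 = 4.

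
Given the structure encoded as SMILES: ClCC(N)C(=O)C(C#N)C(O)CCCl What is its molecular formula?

Walk through each heavy atom and fill implicit hydrogens from standard valence (C 4, N 3, O 2, S 2, halogen 1):
  atom 1: Cl (halogen, monovalent) → 0 H
  atom 2: C, bond orders sum to 2 (valence 4) → 2 H
  atom 3: C, bond orders sum to 3 (valence 4) → 1 H
  atom 4: N, bond orders sum to 1 (valence 3) → 2 H
  atom 5: C, bond orders sum to 4 (valence 4) → 0 H
  atom 6: O, bond orders sum to 2 (valence 2) → 0 H
  atom 7: C, bond orders sum to 3 (valence 4) → 1 H
  atom 8: C, bond orders sum to 4 (valence 4) → 0 H
  atom 9: N, bond orders sum to 3 (valence 3) → 0 H
  atom 10: C, bond orders sum to 3 (valence 4) → 1 H
  atom 11: O, bond orders sum to 1 (valence 2) → 1 H
  atom 12: C, bond orders sum to 2 (valence 4) → 2 H
  atom 13: C, bond orders sum to 2 (valence 4) → 2 H
  atom 14: Cl (halogen, monovalent) → 0 H
Totals → C:8, H:12, Cl:2, N:2, O:2.

C8H12Cl2N2O2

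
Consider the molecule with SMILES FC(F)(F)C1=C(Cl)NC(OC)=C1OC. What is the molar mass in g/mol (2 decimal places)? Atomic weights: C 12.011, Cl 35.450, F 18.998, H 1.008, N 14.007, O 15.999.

First, the molecular formula is C7H7ClF3NO2 (counting implicit H from valence).
  C: 7 × 12.011 = 84.077
  Cl: 1 × 35.450 = 35.450
  F: 3 × 18.998 = 56.994
  H: 7 × 1.008 = 7.056
  N: 1 × 14.007 = 14.007
  O: 2 × 15.999 = 31.998
Sum: 7×12.011 + 1×35.450 + 3×18.998 + 7×1.008 + 1×14.007 + 2×15.999 = 229.582 → 229.58 g/mol.

229.58 g/mol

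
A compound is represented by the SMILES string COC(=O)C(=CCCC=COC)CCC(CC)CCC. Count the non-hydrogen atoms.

Every atom symbol written in the SMILES (organic subset) is one heavy atom; implicit H are not written.
Heavy atoms by element → C:17, O:3.
Total: 20.

20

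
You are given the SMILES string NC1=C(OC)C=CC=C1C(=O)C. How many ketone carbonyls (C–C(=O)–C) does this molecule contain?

The ketone motif appears at heavy-atom position 10 in the SMILES.
Other groups present: 1 ether, 1 primary amine.
Ketone count: 1.

1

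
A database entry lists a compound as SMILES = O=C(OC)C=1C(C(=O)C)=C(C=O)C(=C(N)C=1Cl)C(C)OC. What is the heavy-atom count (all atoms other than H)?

21

Every atom symbol written in the SMILES (organic subset) is one heavy atom; implicit H are not written.
Heavy atoms by element → C:14, Cl:1, N:1, O:5.
Total: 21.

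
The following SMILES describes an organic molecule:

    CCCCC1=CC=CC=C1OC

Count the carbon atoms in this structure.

11

Count every carbon token in the SMILES (each C, including those in ring-closure positions and inside branches).
Carbon count: 11.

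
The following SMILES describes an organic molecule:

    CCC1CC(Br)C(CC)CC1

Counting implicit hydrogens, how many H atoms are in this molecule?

19

Walk through each heavy atom and fill implicit hydrogens from standard valence (C 4, N 3, O 2, S 2, halogen 1):
  atom 1: C, bond orders sum to 1 (valence 4) → 3 H
  atom 2: C, bond orders sum to 2 (valence 4) → 2 H
  atom 3: C, bond orders sum to 3 (valence 4) → 1 H
  atom 4: C, bond orders sum to 2 (valence 4) → 2 H
  atom 5: C, bond orders sum to 3 (valence 4) → 1 H
  atom 6: Br (halogen, monovalent) → 0 H
  atom 7: C, bond orders sum to 3 (valence 4) → 1 H
  atom 8: C, bond orders sum to 2 (valence 4) → 2 H
  atom 9: C, bond orders sum to 1 (valence 4) → 3 H
  atom 10: C, bond orders sum to 2 (valence 4) → 2 H
  atom 11: C, bond orders sum to 2 (valence 4) → 2 H
Total hydrogens: 19.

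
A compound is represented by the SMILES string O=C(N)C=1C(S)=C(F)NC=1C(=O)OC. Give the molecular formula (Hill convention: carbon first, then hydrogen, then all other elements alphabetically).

C7H7FN2O3S

Walk through each heavy atom and fill implicit hydrogens from standard valence (C 4, N 3, O 2, S 2, halogen 1):
  atom 1: O, bond orders sum to 2 (valence 2) → 0 H
  atom 2: C, bond orders sum to 4 (valence 4) → 0 H
  atom 3: N, bond orders sum to 1 (valence 3) → 2 H
  atom 4: C, bond orders sum to 4 (valence 4) → 0 H
  atom 5: C, bond orders sum to 4 (valence 4) → 0 H
  atom 6: S, bond orders sum to 1 (valence 2) → 1 H
  atom 7: C, bond orders sum to 4 (valence 4) → 0 H
  atom 8: F (halogen, monovalent) → 0 H
  atom 9: N, bond orders sum to 2 (valence 3) → 1 H
  atom 10: C, bond orders sum to 4 (valence 4) → 0 H
  atom 11: C, bond orders sum to 4 (valence 4) → 0 H
  atom 12: O, bond orders sum to 2 (valence 2) → 0 H
  atom 13: O, bond orders sum to 2 (valence 2) → 0 H
  atom 14: C, bond orders sum to 1 (valence 4) → 3 H
Totals → C:7, H:7, F:1, N:2, O:3, S:1.
In Hill order: C7H7FN2O3S.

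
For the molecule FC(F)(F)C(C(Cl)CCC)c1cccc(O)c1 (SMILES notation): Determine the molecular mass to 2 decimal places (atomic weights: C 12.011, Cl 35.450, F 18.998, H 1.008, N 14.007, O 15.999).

266.69 g/mol

First, the molecular formula is C12H14ClF3O (counting implicit H from valence).
  C: 12 × 12.011 = 144.132
  Cl: 1 × 35.450 = 35.450
  F: 3 × 18.998 = 56.994
  H: 14 × 1.008 = 14.112
  O: 1 × 15.999 = 15.999
Sum: 12×12.011 + 1×35.450 + 3×18.998 + 14×1.008 + 1×15.999 = 266.687 → 266.69 g/mol.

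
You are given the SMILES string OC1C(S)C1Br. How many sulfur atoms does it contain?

Scan the SMILES for S atoms (remember two-letter symbols like Cl and Br are single atoms).
Sulfur count: 1.

1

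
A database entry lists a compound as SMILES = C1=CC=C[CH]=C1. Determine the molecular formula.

C6H6

Walk through each heavy atom and fill implicit hydrogens from standard valence (C 4, N 3, O 2, S 2, halogen 1):
  atom 1: C, bond orders sum to 3 (valence 4) → 1 H
  atom 2: C, bond orders sum to 3 (valence 4) → 1 H
  atom 3: C, bond orders sum to 3 (valence 4) → 1 H
  atom 4: C, bond orders sum to 3 (valence 4) → 1 H
  atom 5: C with explicit H count 1
  atom 6: C, bond orders sum to 3 (valence 4) → 1 H
Totals → C:6, H:6.
In Hill order: C6H6.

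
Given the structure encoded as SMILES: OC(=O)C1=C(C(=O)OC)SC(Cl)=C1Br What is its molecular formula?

Walk through each heavy atom and fill implicit hydrogens from standard valence (C 4, N 3, O 2, S 2, halogen 1):
  atom 1: O, bond orders sum to 1 (valence 2) → 1 H
  atom 2: C, bond orders sum to 4 (valence 4) → 0 H
  atom 3: O, bond orders sum to 2 (valence 2) → 0 H
  atom 4: C, bond orders sum to 4 (valence 4) → 0 H
  atom 5: C, bond orders sum to 4 (valence 4) → 0 H
  atom 6: C, bond orders sum to 4 (valence 4) → 0 H
  atom 7: O, bond orders sum to 2 (valence 2) → 0 H
  atom 8: O, bond orders sum to 2 (valence 2) → 0 H
  atom 9: C, bond orders sum to 1 (valence 4) → 3 H
  atom 10: S, bond orders sum to 2 (valence 2) → 0 H
  atom 11: C, bond orders sum to 4 (valence 4) → 0 H
  atom 12: Cl (halogen, monovalent) → 0 H
  atom 13: C, bond orders sum to 4 (valence 4) → 0 H
  atom 14: Br (halogen, monovalent) → 0 H
Totals → C:7, H:4, Br:1, Cl:1, O:4, S:1.
In Hill order: C7H4BrClO4S.

C7H4BrClO4S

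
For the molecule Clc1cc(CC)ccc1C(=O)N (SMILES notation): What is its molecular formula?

C9H10ClNO

Walk through each heavy atom and fill implicit hydrogens from standard valence (C 4, N 3, O 2, S 2, halogen 1); for lowercase aromatic atoms, an aromatic c carries 1 H when it has two neighbours and 0 H with three, and aromatic n carries 0 H:
  atom 1: Cl (halogen, monovalent) → 0 H
  atom 2: aromatic c, 3 neighbours → 0 H
  atom 3: aromatic c, 2 neighbours → 1 H
  atom 4: aromatic c, 3 neighbours → 0 H
  atom 5: C, bond orders sum to 2 (valence 4) → 2 H
  atom 6: C, bond orders sum to 1 (valence 4) → 3 H
  atom 7: aromatic c, 2 neighbours → 1 H
  atom 8: aromatic c, 2 neighbours → 1 H
  atom 9: aromatic c, 3 neighbours → 0 H
  atom 10: C, bond orders sum to 4 (valence 4) → 0 H
  atom 11: O, bond orders sum to 2 (valence 2) → 0 H
  atom 12: N, bond orders sum to 1 (valence 3) → 2 H
Totals → C:9, H:10, Cl:1, N:1, O:1.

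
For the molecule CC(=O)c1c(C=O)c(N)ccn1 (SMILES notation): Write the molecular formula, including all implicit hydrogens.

C8H8N2O2

Walk through each heavy atom and fill implicit hydrogens from standard valence (C 4, N 3, O 2, S 2, halogen 1); for lowercase aromatic atoms, an aromatic c carries 1 H when it has two neighbours and 0 H with three, and aromatic n carries 0 H:
  atom 1: C, bond orders sum to 1 (valence 4) → 3 H
  atom 2: C, bond orders sum to 4 (valence 4) → 0 H
  atom 3: O, bond orders sum to 2 (valence 2) → 0 H
  atom 4: aromatic c, 3 neighbours → 0 H
  atom 5: aromatic c, 3 neighbours → 0 H
  atom 6: C, bond orders sum to 3 (valence 4) → 1 H
  atom 7: O, bond orders sum to 2 (valence 2) → 0 H
  atom 8: aromatic c, 3 neighbours → 0 H
  atom 9: N, bond orders sum to 1 (valence 3) → 2 H
  atom 10: aromatic c, 2 neighbours → 1 H
  atom 11: aromatic c, 2 neighbours → 1 H
  atom 12: aromatic n, 2 neighbours → 0 H
Totals → C:8, H:8, N:2, O:2.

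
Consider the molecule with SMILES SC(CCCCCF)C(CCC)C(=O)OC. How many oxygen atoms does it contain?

Scan the SMILES for O atoms (remember two-letter symbols like Cl and Br are single atoms).
Oxygen count: 2.

2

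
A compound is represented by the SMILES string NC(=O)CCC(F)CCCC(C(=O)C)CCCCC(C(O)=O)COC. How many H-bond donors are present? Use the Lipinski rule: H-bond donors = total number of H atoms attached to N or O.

3

Donors: find every N or O and count the H atoms it carries.
  atom 1 (N): bond orders sum to 1 → 2 H
  atom 3 (O): bond orders sum to 2 → 0 H
  atom 13 (O): bond orders sum to 2 → 0 H
  atom 21 (O): bond orders sum to 1 → 1 H
  atom 22 (O): bond orders sum to 2 → 0 H
  atom 24 (O): bond orders sum to 2 → 0 H
Lipinski HBD = 3.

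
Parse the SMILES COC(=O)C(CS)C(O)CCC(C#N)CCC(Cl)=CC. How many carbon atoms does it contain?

Count every carbon token in the SMILES (each C, including those in ring-closure positions and inside branches).
Carbon count: 14.

14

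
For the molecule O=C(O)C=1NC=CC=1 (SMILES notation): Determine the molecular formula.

C5H5NO2

Walk through each heavy atom and fill implicit hydrogens from standard valence (C 4, N 3, O 2, S 2, halogen 1):
  atom 1: O, bond orders sum to 2 (valence 2) → 0 H
  atom 2: C, bond orders sum to 4 (valence 4) → 0 H
  atom 3: O, bond orders sum to 1 (valence 2) → 1 H
  atom 4: C, bond orders sum to 4 (valence 4) → 0 H
  atom 5: N, bond orders sum to 2 (valence 3) → 1 H
  atom 6: C, bond orders sum to 3 (valence 4) → 1 H
  atom 7: C, bond orders sum to 3 (valence 4) → 1 H
  atom 8: C, bond orders sum to 3 (valence 4) → 1 H
Totals → C:5, H:5, N:1, O:2.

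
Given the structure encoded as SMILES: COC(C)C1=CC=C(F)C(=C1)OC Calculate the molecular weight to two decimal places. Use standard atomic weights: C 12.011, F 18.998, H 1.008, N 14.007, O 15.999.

First, the molecular formula is C10H13FO2 (counting implicit H from valence).
  C: 10 × 12.011 = 120.110
  F: 1 × 18.998 = 18.998
  H: 13 × 1.008 = 13.104
  O: 2 × 15.999 = 31.998
Sum: 10×12.011 + 1×18.998 + 13×1.008 + 2×15.999 = 184.210 → 184.21 g/mol.

184.21 g/mol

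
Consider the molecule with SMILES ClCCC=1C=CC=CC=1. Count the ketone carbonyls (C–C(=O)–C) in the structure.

Scan the SMILES for the ketone motif — none present.

0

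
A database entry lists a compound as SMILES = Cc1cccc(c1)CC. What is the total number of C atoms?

9

Count every carbon token in the SMILES (each C, including those in ring-closure positions and inside branches).
Carbon count: 9.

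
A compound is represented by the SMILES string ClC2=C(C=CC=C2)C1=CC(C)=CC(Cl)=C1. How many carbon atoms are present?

13

Count every carbon token in the SMILES (each C, including those in ring-closure positions and inside branches).
Carbon count: 13.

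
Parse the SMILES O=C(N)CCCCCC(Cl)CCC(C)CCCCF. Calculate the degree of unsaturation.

1

Molecular formula: C15H29ClFNO.
DoU = (2C + 2 + N − H − X) / 2, where X is the halogen count and O/S are ignored.
    = (2·15 + 2 + 1 − 29 − 2) / 2 = 2 / 2 = 1.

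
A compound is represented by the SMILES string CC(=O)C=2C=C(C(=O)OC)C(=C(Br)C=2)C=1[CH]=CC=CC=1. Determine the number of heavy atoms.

20

Every atom symbol written in the SMILES (organic subset) is one heavy atom; implicit H are not written.
Heavy atoms by element → Br:1, C:16, O:3.
Total: 20.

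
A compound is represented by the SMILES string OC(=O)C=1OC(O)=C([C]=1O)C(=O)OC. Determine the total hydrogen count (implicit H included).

Walk through each heavy atom and fill implicit hydrogens from standard valence (C 4, N 3, O 2, S 2, halogen 1):
  atom 1: O, bond orders sum to 1 (valence 2) → 1 H
  atom 2: C, bond orders sum to 4 (valence 4) → 0 H
  atom 3: O, bond orders sum to 2 (valence 2) → 0 H
  atom 4: C, bond orders sum to 4 (valence 4) → 0 H
  atom 5: O, bond orders sum to 2 (valence 2) → 0 H
  atom 6: C, bond orders sum to 4 (valence 4) → 0 H
  atom 7: O, bond orders sum to 1 (valence 2) → 1 H
  atom 8: C, bond orders sum to 4 (valence 4) → 0 H
  atom 9: C with explicit H count 0
  atom 10: O, bond orders sum to 1 (valence 2) → 1 H
  atom 11: C, bond orders sum to 4 (valence 4) → 0 H
  atom 12: O, bond orders sum to 2 (valence 2) → 0 H
  atom 13: O, bond orders sum to 2 (valence 2) → 0 H
  atom 14: C, bond orders sum to 1 (valence 4) → 3 H
Total hydrogens: 6.

6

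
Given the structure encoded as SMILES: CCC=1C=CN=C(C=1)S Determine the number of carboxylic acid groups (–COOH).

Scan the SMILES for the carboxylic acid motif — none present.
Groups that are present: 1 thiol.

0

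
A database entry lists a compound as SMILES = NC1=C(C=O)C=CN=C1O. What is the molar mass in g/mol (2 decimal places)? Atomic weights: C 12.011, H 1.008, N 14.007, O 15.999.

138.13 g/mol

First, the molecular formula is C6H6N2O2 (counting implicit H from valence).
  C: 6 × 12.011 = 72.066
  H: 6 × 1.008 = 6.048
  N: 2 × 14.007 = 28.014
  O: 2 × 15.999 = 31.998
Sum: 6×12.011 + 6×1.008 + 2×14.007 + 2×15.999 = 138.126 → 138.13 g/mol.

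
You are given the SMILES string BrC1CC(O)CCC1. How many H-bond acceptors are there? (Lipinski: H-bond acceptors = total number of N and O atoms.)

1

N atoms: 0; O atoms: 1.
Lipinski HBA = 0 + 1 = 1.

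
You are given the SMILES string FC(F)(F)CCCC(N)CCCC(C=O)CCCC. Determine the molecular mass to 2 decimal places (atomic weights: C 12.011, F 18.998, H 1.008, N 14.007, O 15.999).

First, the molecular formula is C14H26F3NO (counting implicit H from valence).
  C: 14 × 12.011 = 168.154
  F: 3 × 18.998 = 56.994
  H: 26 × 1.008 = 26.208
  N: 1 × 14.007 = 14.007
  O: 1 × 15.999 = 15.999
Sum: 14×12.011 + 3×18.998 + 26×1.008 + 1×14.007 + 1×15.999 = 281.362 → 281.36 g/mol.

281.36 g/mol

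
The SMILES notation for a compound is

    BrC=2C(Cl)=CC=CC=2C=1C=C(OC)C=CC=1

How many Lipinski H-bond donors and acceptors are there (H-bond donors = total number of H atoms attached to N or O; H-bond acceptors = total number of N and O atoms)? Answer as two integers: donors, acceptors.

Donors: find every N or O and count the H atoms it carries.
  atom 12 (O): bond orders sum to 2 → 0 H
Lipinski HBD = 0.
Acceptors: N atoms = 0, O atoms = 1 → HBA = 1.

0, 1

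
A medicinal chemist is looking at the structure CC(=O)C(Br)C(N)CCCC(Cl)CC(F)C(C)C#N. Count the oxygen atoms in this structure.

Scan the SMILES for O atoms (remember two-letter symbols like Cl and Br are single atoms).
Oxygen count: 1.

1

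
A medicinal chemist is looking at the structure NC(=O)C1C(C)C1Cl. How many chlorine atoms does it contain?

1

Scan the SMILES for Cl atoms (remember two-letter symbols like Cl and Br are single atoms).
Chlorine count: 1.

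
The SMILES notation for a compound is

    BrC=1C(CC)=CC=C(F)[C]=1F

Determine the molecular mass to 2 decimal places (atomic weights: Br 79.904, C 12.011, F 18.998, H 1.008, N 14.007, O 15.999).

First, the molecular formula is C8H7BrF2 (counting implicit H from valence).
  Br: 1 × 79.904 = 79.904
  C: 8 × 12.011 = 96.088
  F: 2 × 18.998 = 37.996
  H: 7 × 1.008 = 7.056
Sum: 1×79.904 + 8×12.011 + 2×18.998 + 7×1.008 = 221.044 → 221.04 g/mol.

221.04 g/mol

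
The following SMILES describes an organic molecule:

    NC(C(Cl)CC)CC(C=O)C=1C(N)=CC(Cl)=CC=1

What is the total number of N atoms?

2

Scan the SMILES for N atoms (remember two-letter symbols like Cl and Br are single atoms).
Nitrogen count: 2.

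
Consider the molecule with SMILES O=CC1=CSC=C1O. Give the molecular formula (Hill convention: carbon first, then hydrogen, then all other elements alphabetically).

Walk through each heavy atom and fill implicit hydrogens from standard valence (C 4, N 3, O 2, S 2, halogen 1):
  atom 1: O, bond orders sum to 2 (valence 2) → 0 H
  atom 2: C, bond orders sum to 3 (valence 4) → 1 H
  atom 3: C, bond orders sum to 4 (valence 4) → 0 H
  atom 4: C, bond orders sum to 3 (valence 4) → 1 H
  atom 5: S, bond orders sum to 2 (valence 2) → 0 H
  atom 6: C, bond orders sum to 3 (valence 4) → 1 H
  atom 7: C, bond orders sum to 4 (valence 4) → 0 H
  atom 8: O, bond orders sum to 1 (valence 2) → 1 H
Totals → C:5, H:4, O:2, S:1.
In Hill order: C5H4O2S.

C5H4O2S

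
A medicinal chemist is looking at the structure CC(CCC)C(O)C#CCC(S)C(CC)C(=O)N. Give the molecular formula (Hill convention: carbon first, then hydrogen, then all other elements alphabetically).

C14H25NO2S

Walk through each heavy atom and fill implicit hydrogens from standard valence (C 4, N 3, O 2, S 2, halogen 1):
  atom 1: C, bond orders sum to 1 (valence 4) → 3 H
  atom 2: C, bond orders sum to 3 (valence 4) → 1 H
  atom 3: C, bond orders sum to 2 (valence 4) → 2 H
  atom 4: C, bond orders sum to 2 (valence 4) → 2 H
  atom 5: C, bond orders sum to 1 (valence 4) → 3 H
  atom 6: C, bond orders sum to 3 (valence 4) → 1 H
  atom 7: O, bond orders sum to 1 (valence 2) → 1 H
  atom 8: C, bond orders sum to 4 (valence 4) → 0 H
  atom 9: C, bond orders sum to 4 (valence 4) → 0 H
  atom 10: C, bond orders sum to 2 (valence 4) → 2 H
  atom 11: C, bond orders sum to 3 (valence 4) → 1 H
  atom 12: S, bond orders sum to 1 (valence 2) → 1 H
  atom 13: C, bond orders sum to 3 (valence 4) → 1 H
  atom 14: C, bond orders sum to 2 (valence 4) → 2 H
  atom 15: C, bond orders sum to 1 (valence 4) → 3 H
  atom 16: C, bond orders sum to 4 (valence 4) → 0 H
  atom 17: O, bond orders sum to 2 (valence 2) → 0 H
  atom 18: N, bond orders sum to 1 (valence 3) → 2 H
Totals → C:14, H:25, N:1, O:2, S:1.
In Hill order: C14H25NO2S.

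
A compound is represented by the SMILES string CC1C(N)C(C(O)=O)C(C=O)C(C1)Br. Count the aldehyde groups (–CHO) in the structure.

1

The aldehyde motif appears at heavy-atom position 10 in the SMILES.
Other groups present: 1 carboxylic acid, 1 primary amine.
Aldehyde count: 1.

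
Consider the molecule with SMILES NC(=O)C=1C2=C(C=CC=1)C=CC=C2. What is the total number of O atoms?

1

Scan the SMILES for O atoms (remember two-letter symbols like Cl and Br are single atoms).
Oxygen count: 1.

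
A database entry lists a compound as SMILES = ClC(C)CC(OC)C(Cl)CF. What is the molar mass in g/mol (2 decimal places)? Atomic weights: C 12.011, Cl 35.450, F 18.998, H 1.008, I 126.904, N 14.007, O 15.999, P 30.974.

203.08 g/mol

First, the molecular formula is C7H13Cl2FO (counting implicit H from valence).
  C: 7 × 12.011 = 84.077
  Cl: 2 × 35.450 = 70.900
  F: 1 × 18.998 = 18.998
  H: 13 × 1.008 = 13.104
  O: 1 × 15.999 = 15.999
Sum: 7×12.011 + 2×35.450 + 1×18.998 + 13×1.008 + 1×15.999 = 203.078 → 203.08 g/mol.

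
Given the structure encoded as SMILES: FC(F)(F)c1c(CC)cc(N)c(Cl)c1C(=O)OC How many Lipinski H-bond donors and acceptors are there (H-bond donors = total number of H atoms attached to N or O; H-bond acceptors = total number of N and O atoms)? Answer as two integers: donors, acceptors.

2, 3

Donors: find every N or O and count the H atoms it carries.
  atom 11 (N): bond orders sum to 1 → 2 H
  atom 16 (O): bond orders sum to 2 → 0 H
  atom 17 (O): bond orders sum to 2 → 0 H
Lipinski HBD = 2.
Acceptors: N atoms = 1, O atoms = 2 → HBA = 3.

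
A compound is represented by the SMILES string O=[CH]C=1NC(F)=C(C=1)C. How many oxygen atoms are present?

1

Scan the SMILES for O atoms (remember two-letter symbols like Cl and Br are single atoms).
Oxygen count: 1.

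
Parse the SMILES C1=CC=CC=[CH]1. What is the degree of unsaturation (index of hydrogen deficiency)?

Molecular formula: C6H6.
DoU = (2C + 2 + N − H − X) / 2, where X is the halogen count and O/S are ignored.
    = (2·6 + 2 + 0 − 6 − 0) / 2 = 8 / 2 = 4.

4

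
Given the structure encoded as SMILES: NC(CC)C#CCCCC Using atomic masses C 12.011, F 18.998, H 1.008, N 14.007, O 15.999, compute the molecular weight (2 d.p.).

First, the molecular formula is C9H17N (counting implicit H from valence).
  C: 9 × 12.011 = 108.099
  H: 17 × 1.008 = 17.136
  N: 1 × 14.007 = 14.007
Sum: 9×12.011 + 17×1.008 + 1×14.007 = 139.242 → 139.24 g/mol.

139.24 g/mol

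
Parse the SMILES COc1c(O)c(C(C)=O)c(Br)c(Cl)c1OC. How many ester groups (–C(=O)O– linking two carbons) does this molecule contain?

Scan the SMILES for the ester motif — none present.
Groups that are present: 2 ether, 1 hydroxyl, 1 ketone.

0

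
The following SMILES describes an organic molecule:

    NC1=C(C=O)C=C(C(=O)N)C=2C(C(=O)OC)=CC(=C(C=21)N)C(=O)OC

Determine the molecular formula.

C16H15N3O6

Walk through each heavy atom and fill implicit hydrogens from standard valence (C 4, N 3, O 2, S 2, halogen 1):
  atom 1: N, bond orders sum to 1 (valence 3) → 2 H
  atom 2: C, bond orders sum to 4 (valence 4) → 0 H
  atom 3: C, bond orders sum to 4 (valence 4) → 0 H
  atom 4: C, bond orders sum to 3 (valence 4) → 1 H
  atom 5: O, bond orders sum to 2 (valence 2) → 0 H
  atom 6: C, bond orders sum to 3 (valence 4) → 1 H
  atom 7: C, bond orders sum to 4 (valence 4) → 0 H
  atom 8: C, bond orders sum to 4 (valence 4) → 0 H
  atom 9: O, bond orders sum to 2 (valence 2) → 0 H
  atom 10: N, bond orders sum to 1 (valence 3) → 2 H
  atom 11: C, bond orders sum to 4 (valence 4) → 0 H
  atom 12: C, bond orders sum to 4 (valence 4) → 0 H
  atom 13: C, bond orders sum to 4 (valence 4) → 0 H
  atom 14: O, bond orders sum to 2 (valence 2) → 0 H
  atom 15: O, bond orders sum to 2 (valence 2) → 0 H
  atom 16: C, bond orders sum to 1 (valence 4) → 3 H
  atom 17: C, bond orders sum to 3 (valence 4) → 1 H
  atom 18: C, bond orders sum to 4 (valence 4) → 0 H
  atom 19: C, bond orders sum to 4 (valence 4) → 0 H
  atom 20: C, bond orders sum to 4 (valence 4) → 0 H
  atom 21: N, bond orders sum to 1 (valence 3) → 2 H
  atom 22: C, bond orders sum to 4 (valence 4) → 0 H
  atom 23: O, bond orders sum to 2 (valence 2) → 0 H
  atom 24: O, bond orders sum to 2 (valence 2) → 0 H
  atom 25: C, bond orders sum to 1 (valence 4) → 3 H
Totals → C:16, H:15, N:3, O:6.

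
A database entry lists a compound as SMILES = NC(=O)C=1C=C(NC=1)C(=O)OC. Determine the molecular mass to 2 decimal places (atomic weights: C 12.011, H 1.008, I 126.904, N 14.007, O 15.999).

First, the molecular formula is C7H8N2O3 (counting implicit H from valence).
  C: 7 × 12.011 = 84.077
  H: 8 × 1.008 = 8.064
  N: 2 × 14.007 = 28.014
  O: 3 × 15.999 = 47.997
Sum: 7×12.011 + 8×1.008 + 2×14.007 + 3×15.999 = 168.152 → 168.15 g/mol.

168.15 g/mol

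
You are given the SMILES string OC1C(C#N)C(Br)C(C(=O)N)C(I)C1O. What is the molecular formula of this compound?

Walk through each heavy atom and fill implicit hydrogens from standard valence (C 4, N 3, O 2, S 2, halogen 1):
  atom 1: O, bond orders sum to 1 (valence 2) → 1 H
  atom 2: C, bond orders sum to 3 (valence 4) → 1 H
  atom 3: C, bond orders sum to 3 (valence 4) → 1 H
  atom 4: C, bond orders sum to 4 (valence 4) → 0 H
  atom 5: N, bond orders sum to 3 (valence 3) → 0 H
  atom 6: C, bond orders sum to 3 (valence 4) → 1 H
  atom 7: Br (halogen, monovalent) → 0 H
  atom 8: C, bond orders sum to 3 (valence 4) → 1 H
  atom 9: C, bond orders sum to 4 (valence 4) → 0 H
  atom 10: O, bond orders sum to 2 (valence 2) → 0 H
  atom 11: N, bond orders sum to 1 (valence 3) → 2 H
  atom 12: C, bond orders sum to 3 (valence 4) → 1 H
  atom 13: I (halogen, monovalent) → 0 H
  atom 14: C, bond orders sum to 3 (valence 4) → 1 H
  atom 15: O, bond orders sum to 1 (valence 2) → 1 H
Totals → C:8, H:10, Br:1, I:1, N:2, O:3.
In Hill order: C8H10BrIN2O3.

C8H10BrIN2O3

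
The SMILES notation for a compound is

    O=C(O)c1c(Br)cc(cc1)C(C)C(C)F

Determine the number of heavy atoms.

15

Every atom symbol written in the SMILES (organic subset) is one heavy atom; implicit H are not written.
Heavy atoms by element → Br:1, C:11, F:1, O:2.
Total: 15.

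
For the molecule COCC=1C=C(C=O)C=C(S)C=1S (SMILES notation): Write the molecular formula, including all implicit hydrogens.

Walk through each heavy atom and fill implicit hydrogens from standard valence (C 4, N 3, O 2, S 2, halogen 1):
  atom 1: C, bond orders sum to 1 (valence 4) → 3 H
  atom 2: O, bond orders sum to 2 (valence 2) → 0 H
  atom 3: C, bond orders sum to 2 (valence 4) → 2 H
  atom 4: C, bond orders sum to 4 (valence 4) → 0 H
  atom 5: C, bond orders sum to 3 (valence 4) → 1 H
  atom 6: C, bond orders sum to 4 (valence 4) → 0 H
  atom 7: C, bond orders sum to 3 (valence 4) → 1 H
  atom 8: O, bond orders sum to 2 (valence 2) → 0 H
  atom 9: C, bond orders sum to 3 (valence 4) → 1 H
  atom 10: C, bond orders sum to 4 (valence 4) → 0 H
  atom 11: S, bond orders sum to 1 (valence 2) → 1 H
  atom 12: C, bond orders sum to 4 (valence 4) → 0 H
  atom 13: S, bond orders sum to 1 (valence 2) → 1 H
Totals → C:9, H:10, O:2, S:2.
In Hill order: C9H10O2S2.

C9H10O2S2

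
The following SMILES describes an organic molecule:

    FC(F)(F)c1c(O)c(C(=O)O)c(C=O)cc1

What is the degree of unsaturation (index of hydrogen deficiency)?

Molecular formula: C9H5F3O4.
DoU = (2C + 2 + N − H − X) / 2, where X is the halogen count and O/S are ignored.
    = (2·9 + 2 + 0 − 5 − 3) / 2 = 12 / 2 = 6.

6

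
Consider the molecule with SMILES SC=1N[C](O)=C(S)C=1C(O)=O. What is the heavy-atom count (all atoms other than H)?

Every atom symbol written in the SMILES (organic subset) is one heavy atom; implicit H are not written.
Heavy atoms by element → C:5, N:1, O:3, S:2.
Total: 11.

11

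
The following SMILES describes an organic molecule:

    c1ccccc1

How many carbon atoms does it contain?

6

Count every carbon token in the SMILES (each C, including those in ring-closure positions and inside branches).
Carbon count: 6.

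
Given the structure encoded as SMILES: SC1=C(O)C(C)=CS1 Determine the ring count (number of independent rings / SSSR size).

1

In SMILES, each pair of matching ring-closure digits denotes one ring-closing bond; the number of such bonds equals the number of independent rings.
Ring-closure bonds here: 1.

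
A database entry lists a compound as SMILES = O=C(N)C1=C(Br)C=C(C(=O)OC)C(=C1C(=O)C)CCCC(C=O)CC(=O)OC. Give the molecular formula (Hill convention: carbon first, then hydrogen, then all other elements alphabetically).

Walk through each heavy atom and fill implicit hydrogens from standard valence (C 4, N 3, O 2, S 2, halogen 1):
  atom 1: O, bond orders sum to 2 (valence 2) → 0 H
  atom 2: C, bond orders sum to 4 (valence 4) → 0 H
  atom 3: N, bond orders sum to 1 (valence 3) → 2 H
  atom 4: C, bond orders sum to 4 (valence 4) → 0 H
  atom 5: C, bond orders sum to 4 (valence 4) → 0 H
  atom 6: Br (halogen, monovalent) → 0 H
  atom 7: C, bond orders sum to 3 (valence 4) → 1 H
  atom 8: C, bond orders sum to 4 (valence 4) → 0 H
  atom 9: C, bond orders sum to 4 (valence 4) → 0 H
  atom 10: O, bond orders sum to 2 (valence 2) → 0 H
  atom 11: O, bond orders sum to 2 (valence 2) → 0 H
  atom 12: C, bond orders sum to 1 (valence 4) → 3 H
  atom 13: C, bond orders sum to 4 (valence 4) → 0 H
  atom 14: C, bond orders sum to 4 (valence 4) → 0 H
  atom 15: C, bond orders sum to 4 (valence 4) → 0 H
  atom 16: O, bond orders sum to 2 (valence 2) → 0 H
  atom 17: C, bond orders sum to 1 (valence 4) → 3 H
  atom 18: C, bond orders sum to 2 (valence 4) → 2 H
  atom 19: C, bond orders sum to 2 (valence 4) → 2 H
  atom 20: C, bond orders sum to 2 (valence 4) → 2 H
  atom 21: C, bond orders sum to 3 (valence 4) → 1 H
  atom 22: C, bond orders sum to 3 (valence 4) → 1 H
  atom 23: O, bond orders sum to 2 (valence 2) → 0 H
  atom 24: C, bond orders sum to 2 (valence 4) → 2 H
  atom 25: C, bond orders sum to 4 (valence 4) → 0 H
  atom 26: O, bond orders sum to 2 (valence 2) → 0 H
  atom 27: O, bond orders sum to 2 (valence 2) → 0 H
  atom 28: C, bond orders sum to 1 (valence 4) → 3 H
Totals → C:19, H:22, Br:1, N:1, O:7.
In Hill order: C19H22BrNO7.

C19H22BrNO7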